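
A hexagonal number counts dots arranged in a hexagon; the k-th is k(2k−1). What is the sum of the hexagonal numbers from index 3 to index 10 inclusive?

708

Σ i(2i−1) = 2Σi² − Σi over i = 3..10.
Σi = 55 − 3 = 52 and Σi² = 385 − 5 = 380.
2·380 − 1·52 = 708.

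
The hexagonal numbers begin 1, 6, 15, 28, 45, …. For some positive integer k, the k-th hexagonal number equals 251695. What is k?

Set n(2n−1) = 251695, giving 2n² − n − 251695 = 0.
The discriminant is 1 + 8·251695 = 2013561, and √2013561 = 1419.
So n = (1 + 1419) / 4 = 1420/4 = 355.

355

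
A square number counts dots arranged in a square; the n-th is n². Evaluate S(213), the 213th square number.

45369

213² = 45369.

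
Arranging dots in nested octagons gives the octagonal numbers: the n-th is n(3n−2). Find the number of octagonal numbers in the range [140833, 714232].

The n-th octagonal number is n(3n−2).
Smallest index with value ≥ 140833: n = 217 (giving 140833).
Largest index with value ≤ 714232: n = 488 (giving 713456).
Indices 217 through 488: 272 terms.

272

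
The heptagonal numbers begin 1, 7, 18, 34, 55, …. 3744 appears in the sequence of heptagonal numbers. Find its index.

39

Set n(5n−3)/2 = 3744, giving 5n² − 3n − 7488 = 0.
So n = (3 + 387) / 10 = 390/10 = 39.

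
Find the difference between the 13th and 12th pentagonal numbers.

Consecutive pentagonal numbers differ by 3n − 2: here 3·13 − 2 = 37.

37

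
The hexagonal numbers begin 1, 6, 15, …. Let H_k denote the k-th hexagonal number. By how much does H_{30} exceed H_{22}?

824

30·(2·30 − 1) = 1770 and 22·(2·22 − 1) = 946.
Difference: 1770 − 946 = 824.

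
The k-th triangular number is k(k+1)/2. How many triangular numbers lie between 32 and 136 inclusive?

9

The n-th triangular number is n(n+1)/2.
Smallest index with value ≥ 32: n = 8 (giving 36).
Largest index with value ≤ 136: n = 16 (giving 136).
Indices 8 through 16: 9 terms.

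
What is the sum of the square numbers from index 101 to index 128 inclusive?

368914

Σ_{i=101}^{128} i² = 707264 − 338350 = 368914.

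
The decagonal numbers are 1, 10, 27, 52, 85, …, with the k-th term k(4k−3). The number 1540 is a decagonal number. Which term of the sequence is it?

20

Set n(4n−3) = 1540, giving 4n² − 3n − 1540 = 0.
The discriminant is 9 + 16·1540 = 24649, and √24649 = 157.
So n = (3 + 157) / 8 = 160/8 = 20.
Check: 20·(4·20 − 3) = 1540. ✓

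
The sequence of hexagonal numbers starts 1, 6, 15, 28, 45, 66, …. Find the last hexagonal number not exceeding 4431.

4371

Solve n(2n−1) ≤ 4431 for integer n.
n = 47 gives 4371 ≤ 4431, while n = 48 gives 4560 > 4431; so the answer is 4371.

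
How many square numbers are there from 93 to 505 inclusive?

13

The n-th square number is n².
Smallest index with value ≥ 93: n = 10 (giving 100).
Largest index with value ≤ 505: n = 22 (giving 484).
Indices 10 through 22: 13 terms.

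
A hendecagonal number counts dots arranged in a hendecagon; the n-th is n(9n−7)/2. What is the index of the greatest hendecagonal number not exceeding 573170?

357

Solve n(9n−7)/2 ≤ 573170 for integer n.
n = 357 gives 572271 ≤ 573170, while n = 358 gives 575485 > 573170; so the answer is index 357.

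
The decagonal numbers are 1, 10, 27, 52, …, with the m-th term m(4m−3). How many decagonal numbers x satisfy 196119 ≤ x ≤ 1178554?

The n-th decagonal number is n(4n−3).
Smallest index with value ≥ 196119: n = 222 (giving 196470).
Largest index with value ≤ 1178554: n = 543 (giving 1177767).
Indices 222 through 543: 322 terms.

322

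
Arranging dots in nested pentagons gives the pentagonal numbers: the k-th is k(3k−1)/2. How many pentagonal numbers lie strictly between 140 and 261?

4

The n-th pentagonal number is n(3n−1)/2.
Smallest index with value > 140: n = 10 (giving 145).
Largest index with value < 261: n = 13 (giving 247).
Indices 10 through 13: 4 terms.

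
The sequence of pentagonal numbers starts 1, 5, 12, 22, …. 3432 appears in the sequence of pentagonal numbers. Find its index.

Set n(3n−1)/2 = 3432, giving 3n² − n − 6864 = 0.
The discriminant is 1 + 24·3432 = 82369, and √82369 = 287.
So n = (1 + 287) / 6 = 288/6 = 48.
Check: 48·(3·48 − 1)/2 = 3432. ✓

48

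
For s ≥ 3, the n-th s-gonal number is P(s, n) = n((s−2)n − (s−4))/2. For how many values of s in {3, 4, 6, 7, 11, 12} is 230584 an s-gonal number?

s = 3: P(3, 678) = 230181 and P(3, 679) = 230860; 230584 is not s-gonal.
s = 4: P(4, 480) = 230400 and P(4, 481) = 231361; 230584 is not s-gonal.
s = 6: P(6, 339) = 229503 and P(6, 340) = 230860; 230584 is not s-gonal.
s = 7: P(7, 304) = 230584. ✓
s = 11: P(11, 226) = 229051 and P(11, 227) = 231086; 230584 is not s-gonal.
s = 12: P(12, 215) = 230265 and P(12, 216) = 232416; 230584 is not s-gonal.
Hits: s ∈ {7} → 1.

1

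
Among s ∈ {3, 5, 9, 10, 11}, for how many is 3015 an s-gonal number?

s = 3: P(3, 77) = 3003 and P(3, 78) = 3081; 3015 is not s-gonal.
s = 5: P(5, 45) = 3015. ✓
s = 9: P(9, 29) = 2871 and P(9, 30) = 3075; 3015 is not s-gonal.
s = 10: P(10, 27) = 2835 and P(10, 28) = 3052; 3015 is not s-gonal.
s = 11: P(11, 26) = 2951 and P(11, 27) = 3186; 3015 is not s-gonal.
Hits: s ∈ {5} → 1.

1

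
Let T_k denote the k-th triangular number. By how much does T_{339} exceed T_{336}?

1014

339·340/2 = 57630 and 336·337/2 = 56616.
Difference: 57630 − 56616 = 1014.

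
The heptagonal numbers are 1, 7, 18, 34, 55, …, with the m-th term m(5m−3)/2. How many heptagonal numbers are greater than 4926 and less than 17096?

38

The n-th heptagonal number is n(5n−3)/2.
Smallest index with value > 4926: n = 45 (giving 4995).
Largest index with value < 17096: n = 82 (giving 16687).
Indices 45 through 82: 38 terms.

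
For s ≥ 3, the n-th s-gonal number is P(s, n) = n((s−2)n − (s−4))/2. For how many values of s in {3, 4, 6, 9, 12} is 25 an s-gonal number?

1

s = 3: P(3, 6) = 21 and P(3, 7) = 28; 25 is not s-gonal.
s = 4: P(4, 5) = 25. ✓
s = 6: P(6, 3) = 15 and P(6, 4) = 28; 25 is not s-gonal.
s = 9: P(9, 3) = 24 and P(9, 4) = 46; 25 is not s-gonal.
s = 12: P(12, 2) = 12 and P(12, 3) = 33; 25 is not s-gonal.
Hits: s ∈ {4} → 1.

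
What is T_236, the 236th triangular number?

27966

236·237/2 = 55932/2 = 27966.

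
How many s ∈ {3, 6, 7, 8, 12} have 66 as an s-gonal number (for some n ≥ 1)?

s = 3: P(3, 11) = 66. ✓
s = 6: P(6, 6) = 66. ✓
s = 7: P(7, 5) = 55 and P(7, 6) = 81; 66 is not s-gonal.
s = 8: P(8, 5) = 65 and P(8, 6) = 96; 66 is not s-gonal.
s = 12: P(12, 4) = 64 and P(12, 5) = 105; 66 is not s-gonal.
Hits: s ∈ {3, 6} → 2.

2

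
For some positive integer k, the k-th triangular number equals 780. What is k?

39

Set n(n+1)/2 = 780, giving n² + n − 1560 = 0.
So n = (-1 + 79) / 2 = 78/2 = 39.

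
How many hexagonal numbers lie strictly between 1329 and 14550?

59

The n-th hexagonal number is n(2n−1).
Smallest index with value > 1329: n = 27 (giving 1431).
Largest index with value < 14550: n = 85 (giving 14365).
Indices 27 through 85: 59 terms.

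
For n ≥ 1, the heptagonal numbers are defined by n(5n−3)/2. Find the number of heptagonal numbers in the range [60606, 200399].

The n-th heptagonal number is n(5n−3)/2.
Smallest index with value ≥ 60606: n = 156 (giving 60606).
Largest index with value ≤ 200399: n = 283 (giving 199798).
Indices 156 through 283: 128 terms.

128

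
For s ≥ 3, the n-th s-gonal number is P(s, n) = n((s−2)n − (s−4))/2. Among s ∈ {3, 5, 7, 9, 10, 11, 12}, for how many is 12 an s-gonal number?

s = 3: P(3, 4) = 10 and P(3, 5) = 15; 12 is not s-gonal.
s = 5: P(5, 3) = 12. ✓
s = 7: P(7, 2) = 7 and P(7, 3) = 18; 12 is not s-gonal.
s = 9: P(9, 2) = 9 and P(9, 3) = 24; 12 is not s-gonal.
s = 10: P(10, 2) = 10 and P(10, 3) = 27; 12 is not s-gonal.
s = 11: P(11, 2) = 11 and P(11, 3) = 30; 12 is not s-gonal.
s = 12: P(12, 2) = 12. ✓
Hits: s ∈ {5, 12} → 2.

2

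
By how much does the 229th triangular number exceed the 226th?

684

229·230/2 = 26335 and 226·227/2 = 25651.
Difference: 26335 − 25651 = 684.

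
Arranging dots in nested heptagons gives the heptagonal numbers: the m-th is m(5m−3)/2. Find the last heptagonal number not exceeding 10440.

10144

Solve n(5n−3)/2 ≤ 10440 for integer n.
n = 64 gives 10144 ≤ 10440, while n = 65 gives 10465 > 10440; so the answer is 10144.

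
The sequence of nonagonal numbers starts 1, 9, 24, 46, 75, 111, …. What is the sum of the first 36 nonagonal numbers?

55056

Σ i(7i−5)/2 = (7Σi² − 5Σi) / 2 over i = 1..36.
Σi = 666 and Σi² = 16206.
(7·16206 − 5·666) / 2 = 110112/2 = 55056.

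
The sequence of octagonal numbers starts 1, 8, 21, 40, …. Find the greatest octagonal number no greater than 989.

Solve n(3n−2) ≤ 989 for integer n.
n = 18 gives 936 ≤ 989, while n = 19 gives 1045 > 989; so the answer is 936.

936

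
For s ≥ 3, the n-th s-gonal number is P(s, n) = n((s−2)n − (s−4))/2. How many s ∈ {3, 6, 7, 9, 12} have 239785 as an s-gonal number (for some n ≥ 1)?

1

s = 3: P(3, 692) = 239778 and P(3, 693) = 240471; 239785 is not s-gonal.
s = 6: P(6, 346) = 239086 and P(6, 347) = 240471; 239785 is not s-gonal.
s = 7: P(7, 310) = 239785. ✓
s = 9: P(9, 262) = 239599 and P(9, 263) = 241434; 239785 is not s-gonal.
s = 12: P(12, 219) = 238929 and P(12, 220) = 241120; 239785 is not s-gonal.
Hits: s ∈ {7} → 1.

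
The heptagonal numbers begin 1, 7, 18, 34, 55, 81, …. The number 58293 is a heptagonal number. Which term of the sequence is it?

153

Set n(5n−3)/2 = 58293, giving 5n² − 3n − 116586 = 0.
The discriminant is 9 + 40·58293 = 2331729, and √2331729 = 1527.
So n = (3 + 1527) / 10 = 1530/10 = 153.
Check: 153·(5·153 − 3)/2 = 58293. ✓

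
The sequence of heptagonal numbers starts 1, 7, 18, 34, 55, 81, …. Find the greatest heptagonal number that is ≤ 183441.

183196

Solve n(5n−3)/2 ≤ 183441 for integer n.
n = 271 gives 183196 ≤ 183441, while n = 272 gives 184552 > 183441; so the answer is 183196.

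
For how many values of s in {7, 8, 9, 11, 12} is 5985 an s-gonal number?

s = 7: P(7, 49) = 5929 and P(7, 50) = 6175; 5985 is not s-gonal.
s = 8: P(8, 45) = 5985. ✓
s = 9: P(9, 41) = 5781 and P(9, 42) = 6069; 5985 is not s-gonal.
s = 11: P(11, 36) = 5706 and P(11, 37) = 6031; 5985 is not s-gonal.
s = 12: P(12, 35) = 5985. ✓
Hits: s ∈ {8, 12} → 2.

2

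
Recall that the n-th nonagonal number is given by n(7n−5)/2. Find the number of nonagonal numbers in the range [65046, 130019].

The n-th nonagonal number is n(7n−5)/2.
Smallest index with value ≥ 65046: n = 137 (giving 65349).
Largest index with value ≤ 130019: n = 193 (giving 129889).
Indices 137 through 193: 57 terms.

57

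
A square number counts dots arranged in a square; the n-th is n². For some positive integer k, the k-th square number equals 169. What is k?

We need n² = 169, so n = √169 = 13.

13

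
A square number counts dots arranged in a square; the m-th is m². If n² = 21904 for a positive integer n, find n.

148

We need n² = 21904, so n = √21904 = 148.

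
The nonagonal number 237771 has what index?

261

Set n(7n−5)/2 = 237771, giving 7n² − 5n − 475542 = 0.
The discriminant is 25 + 56·237771 = 13315201, and √13315201 = 3649.
So n = (5 + 3649) / 14 = 3654/14 = 261.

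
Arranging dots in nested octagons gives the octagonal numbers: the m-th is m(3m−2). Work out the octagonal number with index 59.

10325

The 59th octagonal number is n(3n−2) with n = 59.
59·(3·59 − 2) = 59·175 = 10325.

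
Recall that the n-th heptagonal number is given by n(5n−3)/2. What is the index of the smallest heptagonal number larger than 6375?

Solve n(5n−3)/2 > 6375 for integer n.
The largest n with value ≤ 6375 is 50 (since 6175 ≤ 6375 < 6426), so the first above is n = 51, value 6426.

51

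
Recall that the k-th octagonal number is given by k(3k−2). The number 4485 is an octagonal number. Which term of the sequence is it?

Set n(3n−2) = 4485, giving 3n² − 2n − 4485 = 0.
The discriminant is 4 + 12·4485 = 53824, and √53824 = 232.
So n = (2 + 232) / 6 = 234/6 = 39.

39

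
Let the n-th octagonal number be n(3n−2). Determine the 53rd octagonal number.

53·(3·53 − 2) = 53·157 = 8321.

8321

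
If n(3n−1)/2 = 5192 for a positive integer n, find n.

59

Set n(3n−1)/2 = 5192, giving 3n² − n − 10384 = 0.
So n = (1 + 353) / 6 = 354/6 = 59.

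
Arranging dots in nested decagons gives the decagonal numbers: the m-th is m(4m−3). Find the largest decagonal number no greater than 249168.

Solve n(4n−3) ≤ 249168 for integer n.
n = 249 gives 247257 ≤ 249168, while n = 250 gives 249250 > 249168; so the answer is 247257.

247257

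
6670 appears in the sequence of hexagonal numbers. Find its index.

Set n(2n−1) = 6670, giving 2n² − n − 6670 = 0.
The discriminant is 1 + 8·6670 = 53361, and √53361 = 231.
So n = (1 + 231) / 4 = 232/4 = 58.
Check: 58·(2·58 − 1) = 6670. ✓

58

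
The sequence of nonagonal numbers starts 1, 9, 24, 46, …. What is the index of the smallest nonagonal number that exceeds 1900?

24

Solve n(7n−5)/2 > 1900 for integer n.
The largest n with value ≤ 1900 is 23 (since 1794 ≤ 1900 < 1956), so the first above is n = 24, value 1956.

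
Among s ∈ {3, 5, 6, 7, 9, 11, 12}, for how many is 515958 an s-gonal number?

1

s = 3: P(3, 1015) = 515620 and P(3, 1016) = 516636; 515958 is not s-gonal.
s = 5: P(5, 586) = 514801 and P(5, 587) = 516560; 515958 is not s-gonal.
s = 6: P(6, 508) = 515620 and P(6, 509) = 517653; 515958 is not s-gonal.
s = 7: P(7, 454) = 514609 and P(7, 455) = 516880; 515958 is not s-gonal.
s = 9: P(9, 384) = 515136 and P(9, 385) = 517825; 515958 is not s-gonal.
s = 11: P(11, 339) = 515958. ✓
s = 12: P(12, 321) = 513921 and P(12, 322) = 517132; 515958 is not s-gonal.
Hits: s ∈ {11} → 1.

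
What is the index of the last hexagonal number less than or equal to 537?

16

Solve n(2n−1) ≤ 537 for integer n.
n = 16 gives 496 ≤ 537, while n = 17 gives 561 > 537; so the answer is index 16.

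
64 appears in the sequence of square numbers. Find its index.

8

We need n² = 64, so n = √64 = 8.
Check: 8² = 64. ✓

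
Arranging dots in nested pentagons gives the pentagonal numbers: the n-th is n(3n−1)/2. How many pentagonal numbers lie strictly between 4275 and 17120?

53

The n-th pentagonal number is n(3n−1)/2.
Smallest index with value > 4275: n = 54 (giving 4347).
Largest index with value < 17120: n = 106 (giving 16801).
Indices 54 through 106: 53 terms.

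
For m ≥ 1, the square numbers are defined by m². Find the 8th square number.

The 8th square number is n² with n = 8.
8² = 64.

64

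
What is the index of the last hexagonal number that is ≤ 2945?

Solve n(2n−1) ≤ 2945 for integer n.
n = 38 gives 2850 ≤ 2945, while n = 39 gives 3003 > 2945; so the answer is index 38.

38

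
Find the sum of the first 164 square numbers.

Σ_{i=1}^{164} i² = 164·165·329/6 = 1483790.

1483790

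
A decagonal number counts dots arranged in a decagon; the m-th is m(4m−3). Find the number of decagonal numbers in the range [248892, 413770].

73

The n-th decagonal number is n(4n−3).
Smallest index with value ≥ 248892: n = 250 (giving 249250).
Largest index with value ≤ 413770: n = 322 (giving 413770).
Indices 250 through 322: 73 terms.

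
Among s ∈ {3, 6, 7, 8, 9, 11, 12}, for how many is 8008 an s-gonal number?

s = 3: P(3, 126) = 8001 and P(3, 127) = 8128; 8008 is not s-gonal.
s = 6: P(6, 63) = 7875 and P(6, 64) = 8128; 8008 is not s-gonal.
s = 7: P(7, 56) = 7756 and P(7, 57) = 8037; 8008 is not s-gonal.
s = 8: P(8, 52) = 8008. ✓
s = 9: P(9, 48) = 7944 and P(9, 49) = 8281; 8008 is not s-gonal.
s = 11: P(11, 42) = 7791 and P(11, 43) = 8170; 8008 is not s-gonal.
s = 12: P(12, 40) = 7840 and P(12, 41) = 8241; 8008 is not s-gonal.
Hits: s ∈ {8} → 1.

1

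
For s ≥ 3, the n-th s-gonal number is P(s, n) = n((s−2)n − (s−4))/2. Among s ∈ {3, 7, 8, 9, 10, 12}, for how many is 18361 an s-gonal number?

2

s = 3: P(3, 191) = 18336 and P(3, 192) = 18528; 18361 is not s-gonal.
s = 7: P(7, 86) = 18361. ✓
s = 8: P(8, 78) = 18096 and P(8, 79) = 18565; 18361 is not s-gonal.
s = 9: P(9, 72) = 17964 and P(9, 73) = 18469; 18361 is not s-gonal.
s = 10: P(10, 68) = 18292 and P(10, 69) = 18837; 18361 is not s-gonal.
s = 12: P(12, 61) = 18361. ✓
Hits: s ∈ {7, 12} → 2.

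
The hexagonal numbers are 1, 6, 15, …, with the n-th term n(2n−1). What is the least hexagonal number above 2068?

Solve n(2n−1) > 2068 for integer n.
The largest n with value ≤ 2068 is 32 (since 2016 ≤ 2068 < 2145), so the first above is n = 33, value 2145.

2145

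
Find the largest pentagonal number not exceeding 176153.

175275

Solve n(3n−1)/2 ≤ 176153 for integer n.
n = 342 gives 175275 ≤ 176153, while n = 343 gives 176302 > 176153; so the answer is 175275.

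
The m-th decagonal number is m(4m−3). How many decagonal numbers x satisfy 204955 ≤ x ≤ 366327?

The n-th decagonal number is n(4n−3).
Smallest index with value ≥ 204955: n = 227 (giving 205435).
Largest index with value ≤ 366327: n = 303 (giving 366327).
Indices 227 through 303: 77 terms.

77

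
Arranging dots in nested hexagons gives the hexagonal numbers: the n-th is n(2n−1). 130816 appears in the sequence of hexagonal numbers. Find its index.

Set n(2n−1) = 130816, giving 2n² − n − 130816 = 0.
The discriminant is 1 + 8·130816 = 1046529, and √1046529 = 1023.
So n = (1 + 1023) / 4 = 1024/4 = 256.

256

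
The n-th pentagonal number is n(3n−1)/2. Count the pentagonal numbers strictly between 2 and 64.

5

The n-th pentagonal number is n(3n−1)/2.
Smallest index with value > 2: n = 2 (giving 5).
Largest index with value < 64: n = 6 (giving 51).
Indices 2 through 6: 5 terms.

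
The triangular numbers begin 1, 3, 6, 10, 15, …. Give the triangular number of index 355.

63190

The 355th triangular number is n(n+1)/2 with n = 355.
355·356/2 = 126380/2 = 63190.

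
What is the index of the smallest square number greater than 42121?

206

Solve n² > 42121 for integer n.
The largest n with value ≤ 42121 is 205 (since 42025 ≤ 42121 < 42436), so the first above is n = 206, value 42436.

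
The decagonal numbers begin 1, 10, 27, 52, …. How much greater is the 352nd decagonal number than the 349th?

352·(4·352 − 3) = 494560 and 349·(4·349 − 3) = 486157.
Difference: 494560 − 486157 = 8403.

8403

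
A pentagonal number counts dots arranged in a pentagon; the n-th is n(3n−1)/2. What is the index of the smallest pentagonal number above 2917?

45

Solve n(3n−1)/2 > 2917 for integer n.
The largest n with value ≤ 2917 is 44 (since 2882 ≤ 2917 < 3015), so the first above is n = 45, value 3015.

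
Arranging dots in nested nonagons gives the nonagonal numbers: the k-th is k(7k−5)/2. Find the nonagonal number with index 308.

331254

The 308th nonagonal number is n(7n−5)/2 with n = 308.
308·(7·308 − 5)/2 = 308·2151/2 = 331254.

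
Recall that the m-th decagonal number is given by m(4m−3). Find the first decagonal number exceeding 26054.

26650

Solve n(4n−3) > 26054 for integer n.
The largest n with value ≤ 26054 is 81 (since 26001 ≤ 26054 < 26650), so the first above is n = 82, value 26650.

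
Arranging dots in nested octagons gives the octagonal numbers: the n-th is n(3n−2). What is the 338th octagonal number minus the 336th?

4040

338·(3·338 − 2) = 342056 and 336·(3·336 − 2) = 338016.
Difference: 342056 − 338016 = 4040.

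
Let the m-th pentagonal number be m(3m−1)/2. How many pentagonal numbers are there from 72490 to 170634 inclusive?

118

The n-th pentagonal number is n(3n−1)/2.
Smallest index with value ≥ 72490: n = 220 (giving 72490).
Largest index with value ≤ 170634: n = 337 (giving 170185).
Indices 220 through 337: 118 terms.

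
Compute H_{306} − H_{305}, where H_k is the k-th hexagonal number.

1221

Consecutive hexagonal numbers differ by 4n − 3: here 4·306 − 3 = 1221.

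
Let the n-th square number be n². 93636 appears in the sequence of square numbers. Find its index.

306

We need n² = 93636, so n = √93636 = 306.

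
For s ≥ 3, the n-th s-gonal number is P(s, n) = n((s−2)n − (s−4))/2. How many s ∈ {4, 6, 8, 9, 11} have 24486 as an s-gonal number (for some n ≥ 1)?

1

s = 4: P(4, 156) = 24336 and P(4, 157) = 24649; 24486 is not s-gonal.
s = 6: P(6, 110) = 24090 and P(6, 111) = 24531; 24486 is not s-gonal.
s = 8: P(8, 90) = 24120 and P(8, 91) = 24661; 24486 is not s-gonal.
s = 9: P(9, 84) = 24486. ✓
s = 11: P(11, 74) = 24383 and P(11, 75) = 25050; 24486 is not s-gonal.
Hits: s ∈ {9} → 1.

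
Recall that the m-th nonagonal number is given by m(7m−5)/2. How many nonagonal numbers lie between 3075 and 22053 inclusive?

The n-th nonagonal number is n(7n−5)/2.
Smallest index with value ≥ 3075: n = 30 (giving 3075).
Largest index with value ≤ 22053: n = 79 (giving 21646).
Indices 30 through 79: 50 terms.

50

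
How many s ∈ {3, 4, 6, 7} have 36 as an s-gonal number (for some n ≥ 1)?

2

s = 3: P(3, 8) = 36. ✓
s = 4: P(4, 6) = 36. ✓
s = 6: P(6, 4) = 28 and P(6, 5) = 45; 36 is not s-gonal.
s = 7: P(7, 4) = 34 and P(7, 5) = 55; 36 is not s-gonal.
Hits: s ∈ {3, 4} → 2.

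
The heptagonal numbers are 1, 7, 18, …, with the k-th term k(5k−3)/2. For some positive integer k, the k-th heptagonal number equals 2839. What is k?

Set n(5n−3)/2 = 2839, giving 5n² − 3n − 5678 = 0.
The discriminant is 9 + 40·2839 = 113569, and √113569 = 337.
So n = (3 + 337) / 10 = 340/10 = 34.

34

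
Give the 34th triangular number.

The 34th triangular number is n(n+1)/2 with n = 34.
34·35/2 = 1190/2 = 595.

595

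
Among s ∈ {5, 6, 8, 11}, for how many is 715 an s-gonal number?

2

s = 5: P(5, 22) = 715. ✓
s = 6: P(6, 19) = 703 and P(6, 20) = 780; 715 is not s-gonal.
s = 8: P(8, 15) = 645 and P(8, 16) = 736; 715 is not s-gonal.
s = 11: P(11, 13) = 715. ✓
Hits: s ∈ {5, 11} → 2.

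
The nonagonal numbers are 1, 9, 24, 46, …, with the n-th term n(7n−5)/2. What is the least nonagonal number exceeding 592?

Solve n(7n−5)/2 > 592 for integer n.
The largest n with value ≤ 592 is 13 (since 559 ≤ 592 < 651), so the first above is n = 14, value 651.

651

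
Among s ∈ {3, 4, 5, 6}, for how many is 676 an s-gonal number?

s = 3: P(3, 36) = 666 and P(3, 37) = 703; 676 is not s-gonal.
s = 4: P(4, 26) = 676. ✓
s = 5: P(5, 21) = 651 and P(5, 22) = 715; 676 is not s-gonal.
s = 6: P(6, 18) = 630 and P(6, 19) = 703; 676 is not s-gonal.
Hits: s ∈ {4} → 1.

1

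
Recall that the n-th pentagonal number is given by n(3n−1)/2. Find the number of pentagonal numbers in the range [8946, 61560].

The n-th pentagonal number is n(3n−1)/2.
Smallest index with value ≥ 8946: n = 78 (giving 9087).
Largest index with value ≤ 61560: n = 202 (giving 61105).
Indices 78 through 202: 125 terms.

125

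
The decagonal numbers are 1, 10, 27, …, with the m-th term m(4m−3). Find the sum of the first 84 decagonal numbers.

793730

Σ i(4i−3) = 4Σi² − 3Σi over i = 1..84.
Σi = 3570 and Σi² = 201110.
4·201110 − 3·3570 = 793730.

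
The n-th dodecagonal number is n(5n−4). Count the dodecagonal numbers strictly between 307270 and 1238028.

249

The n-th dodecagonal number is n(5n−4).
Smallest index with value > 307270: n = 249 (giving 309009).
Largest index with value < 1238028: n = 497 (giving 1233057).
Indices 249 through 497: 249 terms.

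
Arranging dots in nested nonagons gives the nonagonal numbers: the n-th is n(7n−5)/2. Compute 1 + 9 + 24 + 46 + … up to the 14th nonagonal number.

3290

Σ i(7i−5)/2 = (7Σi² − 5Σi) / 2 over i = 1..14.
Σi = 105 and Σi² = 1015.
(7·1015 − 5·105) / 2 = 6580/2 = 3290.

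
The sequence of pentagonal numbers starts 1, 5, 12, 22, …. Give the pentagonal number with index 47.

3290

The 47th pentagonal number is n(3n−1)/2 with n = 47.
47·(3·47 − 1)/2 = 47·140/2 = 47·70 = 3290.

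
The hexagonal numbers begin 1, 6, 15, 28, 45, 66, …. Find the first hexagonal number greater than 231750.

Solve n(2n−1) > 231750 for integer n.
The largest n with value ≤ 231750 is 340 (since 230860 ≤ 231750 < 232221), so the first above is n = 341, value 232221.

232221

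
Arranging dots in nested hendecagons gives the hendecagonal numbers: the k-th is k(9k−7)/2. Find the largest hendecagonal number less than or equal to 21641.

21183

Solve n(9n−7)/2 ≤ 21641 for integer n.
n = 69 gives 21183 ≤ 21641, while n = 70 gives 21805 > 21641; so the answer is 21183.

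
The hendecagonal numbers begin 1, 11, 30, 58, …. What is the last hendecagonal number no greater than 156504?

155031

Solve n(9n−7)/2 ≤ 156504 for integer n.
n = 186 gives 155031 ≤ 156504, while n = 187 gives 156706 > 156504; so the answer is 155031.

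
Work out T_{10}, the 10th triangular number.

The 10th triangular number is n(n+1)/2 with n = 10.
10·11/2 = 110/2 = 55.

55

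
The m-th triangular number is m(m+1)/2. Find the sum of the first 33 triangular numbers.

6545

Σ i(i+1)/2 = (Σi² + Σi) / 2 over i = 1..33.
Σi = 561 and Σi² = 12529.
(1·12529 + 1·561) / 2 = 13090/2 = 6545.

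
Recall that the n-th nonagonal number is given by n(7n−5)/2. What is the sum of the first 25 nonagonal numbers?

Σ i(7i−5)/2 = (7Σi² − 5Σi) / 2 over i = 1..25.
Σi = 325 and Σi² = 5525.
(7·5525 − 5·325) / 2 = 37050/2 = 18525.

18525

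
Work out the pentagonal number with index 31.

31·(3·31 − 1)/2 = 31·92/2 = 31·46 = 1426.

1426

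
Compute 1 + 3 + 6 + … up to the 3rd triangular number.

10

Σ i(i+1)/2 = (Σi² + Σi) / 2 over i = 1..3.
Σi = 6 and Σi² = 14.
(1·14 + 1·6) / 2 = 20/2 = 10.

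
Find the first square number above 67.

81

Solve n² > 67 for integer n.
The largest n with value ≤ 67 is 8 (since 64 ≤ 67 < 81), so the first above is n = 9, value 81.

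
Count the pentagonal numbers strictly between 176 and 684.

10

The n-th pentagonal number is n(3n−1)/2.
Smallest index with value > 176: n = 12 (giving 210).
Largest index with value < 684: n = 21 (giving 651).
Indices 12 through 21: 10 terms.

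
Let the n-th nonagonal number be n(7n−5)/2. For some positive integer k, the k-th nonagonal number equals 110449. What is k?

178

Set n(7n−5)/2 = 110449, giving 7n² − 5n − 220898 = 0.
So n = (5 + 2487) / 14 = 2492/14 = 178.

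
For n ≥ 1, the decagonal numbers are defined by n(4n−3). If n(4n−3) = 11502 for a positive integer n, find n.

Set n(4n−3) = 11502, giving 4n² − 3n − 11502 = 0.
The discriminant is 9 + 16·11502 = 184041, and √184041 = 429.
So n = (3 + 429) / 8 = 432/8 = 54.

54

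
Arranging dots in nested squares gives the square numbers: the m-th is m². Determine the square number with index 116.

13456

The 116th square number is n² with n = 116.
116² = 13456.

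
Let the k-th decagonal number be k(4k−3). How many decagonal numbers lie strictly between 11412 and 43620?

51

The n-th decagonal number is n(4n−3).
Smallest index with value > 11412: n = 54 (giving 11502).
Largest index with value < 43620: n = 104 (giving 42952).
Indices 54 through 104: 51 terms.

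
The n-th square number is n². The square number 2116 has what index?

We need n² = 2116, so n = √2116 = 46.

46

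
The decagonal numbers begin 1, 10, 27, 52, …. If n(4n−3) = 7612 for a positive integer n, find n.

44

Set n(4n−3) = 7612, giving 4n² − 3n − 7612 = 0.
So n = (3 + 349) / 8 = 352/8 = 44.
Check: 44·(4·44 − 3) = 7612. ✓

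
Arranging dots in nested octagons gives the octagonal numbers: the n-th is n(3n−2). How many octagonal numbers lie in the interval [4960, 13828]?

The n-th octagonal number is n(3n−2).
Smallest index with value ≥ 4960: n = 41 (giving 4961).
Largest index with value ≤ 13828: n = 68 (giving 13736).
Indices 41 through 68: 28 terms.

28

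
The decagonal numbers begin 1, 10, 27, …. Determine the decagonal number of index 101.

40501

101·(4·101 − 3) = 101·401 = 40501.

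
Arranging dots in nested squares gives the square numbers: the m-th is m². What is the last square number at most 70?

Solve n² ≤ 70 for integer n.
n = 8 gives 64 ≤ 70, while n = 9 gives 81 > 70; so the answer is 64.

64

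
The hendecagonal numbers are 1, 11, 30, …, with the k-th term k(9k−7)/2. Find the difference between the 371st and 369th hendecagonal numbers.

371·(9·371 − 7)/2 = 618086 and 369·(9·369 − 7)/2 = 611433.
Difference: 618086 − 611433 = 6653.

6653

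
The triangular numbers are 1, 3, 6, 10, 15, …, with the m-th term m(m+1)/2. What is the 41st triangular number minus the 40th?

Consecutive triangular numbers differ by n: T_{41} − T_{40} = 41.

41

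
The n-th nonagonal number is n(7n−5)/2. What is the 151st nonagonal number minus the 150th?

1051

Consecutive nonagonal numbers differ by 7n − 6: here 7·151 − 6 = 1051.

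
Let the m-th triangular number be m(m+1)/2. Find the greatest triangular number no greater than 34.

Solve n(n+1)/2 ≤ 34 for integer n.
n = 7 gives 28 ≤ 34, while n = 8 gives 36 > 34; so the answer is 28.

28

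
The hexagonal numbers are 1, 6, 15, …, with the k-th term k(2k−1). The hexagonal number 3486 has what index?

42

Set n(2n−1) = 3486, giving 2n² − n − 3486 = 0.
So n = (1 + 167) / 4 = 168/4 = 42.
Check: 42·(2·42 − 1) = 3486. ✓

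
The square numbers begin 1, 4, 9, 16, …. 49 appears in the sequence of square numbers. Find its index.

7

We need n² = 49, so n = √49 = 7.
Check: 7² = 49. ✓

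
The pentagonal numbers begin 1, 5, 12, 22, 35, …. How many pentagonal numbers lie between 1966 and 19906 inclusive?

The n-th pentagonal number is n(3n−1)/2.
Smallest index with value ≥ 1966: n = 37 (giving 2035).
Largest index with value ≤ 19906: n = 115 (giving 19780).
Indices 37 through 115: 79 terms.

79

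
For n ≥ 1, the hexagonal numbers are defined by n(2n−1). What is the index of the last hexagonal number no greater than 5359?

Solve n(2n−1) ≤ 5359 for integer n.
n = 52 gives 5356 ≤ 5359, while n = 53 gives 5565 > 5359; so the answer is index 52.

52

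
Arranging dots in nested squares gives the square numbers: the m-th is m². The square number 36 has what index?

6

We need n² = 36, so n = √36 = 6.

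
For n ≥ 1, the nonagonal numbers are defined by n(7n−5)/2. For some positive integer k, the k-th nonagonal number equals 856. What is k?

Set n(7n−5)/2 = 856, giving 7n² − 5n − 1712 = 0.
The discriminant is 25 + 56·856 = 47961, and √47961 = 219.
So n = (5 + 219) / 14 = 224/14 = 16.

16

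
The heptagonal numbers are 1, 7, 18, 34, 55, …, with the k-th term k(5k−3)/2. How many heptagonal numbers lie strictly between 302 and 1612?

The n-th heptagonal number is n(5n−3)/2.
Smallest index with value > 302: n = 12 (giving 342).
Largest index with value < 1612: n = 25 (giving 1525).
Indices 12 through 25: 14 terms.

14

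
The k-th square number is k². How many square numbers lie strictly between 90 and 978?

22

The n-th square number is n².
Smallest index with value > 90: n = 10 (giving 100).
Largest index with value < 978: n = 31 (giving 961).
Indices 10 through 31: 22 terms.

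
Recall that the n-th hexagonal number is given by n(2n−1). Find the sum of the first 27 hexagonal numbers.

13482

Σ i(2i−1) = 2Σi² − Σi over i = 1..27.
Σi = 378 and Σi² = 6930.
2·6930 − 1·378 = 13482.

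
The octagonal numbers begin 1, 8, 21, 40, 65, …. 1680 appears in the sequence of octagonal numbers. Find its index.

Set n(3n−2) = 1680, giving 3n² − 2n − 1680 = 0.
The discriminant is 4 + 12·1680 = 20164, and √20164 = 142.
So n = (2 + 142) / 6 = 144/6 = 24.

24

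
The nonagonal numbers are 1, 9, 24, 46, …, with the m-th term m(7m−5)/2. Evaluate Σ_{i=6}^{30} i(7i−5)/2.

Σ i(7i−5)/2 = (7Σi² − 5Σi) / 2 over i = 6..30.
Σi = 465 − 15 = 450 and Σi² = 9455 − 55 = 9400.
(7·9400 − 5·450) / 2 = 63550/2 = 31775.

31775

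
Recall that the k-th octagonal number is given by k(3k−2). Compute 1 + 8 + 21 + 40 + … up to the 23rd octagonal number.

12420

Σ i(3i−2) = 3Σi² − 2Σi over i = 1..23.
Σi = 276 and Σi² = 4324.
3·4324 − 2·276 = 12420.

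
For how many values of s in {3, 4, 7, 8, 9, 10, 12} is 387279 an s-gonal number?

s = 3: P(3, 879) = 386760 and P(3, 880) = 387640; 387279 is not s-gonal.
s = 4: P(4, 622) = 386884 and P(4, 623) = 388129; 387279 is not s-gonal.
s = 7: P(7, 393) = 385533 and P(7, 394) = 387499; 387279 is not s-gonal.
s = 8: P(8, 359) = 385925 and P(8, 360) = 388080; 387279 is not s-gonal.
s = 9: P(9, 333) = 387279. ✓
s = 10: P(10, 311) = 385951 and P(10, 312) = 388440; 387279 is not s-gonal.
s = 12: P(12, 278) = 385308 and P(12, 279) = 388089; 387279 is not s-gonal.
Hits: s ∈ {9} → 1.

1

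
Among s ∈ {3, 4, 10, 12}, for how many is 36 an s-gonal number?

2

s = 3: P(3, 8) = 36. ✓
s = 4: P(4, 6) = 36. ✓
s = 10: P(10, 3) = 27 and P(10, 4) = 52; 36 is not s-gonal.
s = 12: P(12, 3) = 33 and P(12, 4) = 64; 36 is not s-gonal.
Hits: s ∈ {3, 4} → 2.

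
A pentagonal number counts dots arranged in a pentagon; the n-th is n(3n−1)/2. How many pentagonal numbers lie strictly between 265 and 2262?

The n-th pentagonal number is n(3n−1)/2.
Smallest index with value > 265: n = 14 (giving 287).
Largest index with value < 2262: n = 38 (giving 2147).
Indices 14 through 38: 25 terms.

25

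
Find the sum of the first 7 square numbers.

Σ_{i=1}^{7} i² = 7·8·15/6 = 140.

140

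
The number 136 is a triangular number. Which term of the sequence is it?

Set n(n+1)/2 = 136, giving n² + n − 272 = 0.
The discriminant is 1 + 8·136 = 1089, and √1089 = 33.
So n = (-1 + 33) / 2 = 32/2 = 16.
Check: 16·17/2 = 136. ✓

16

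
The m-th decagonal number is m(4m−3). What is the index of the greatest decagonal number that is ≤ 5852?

38

Solve n(4n−3) ≤ 5852 for integer n.
n = 38 gives 5662 ≤ 5852, while n = 39 gives 5967 > 5852; so the answer is index 38.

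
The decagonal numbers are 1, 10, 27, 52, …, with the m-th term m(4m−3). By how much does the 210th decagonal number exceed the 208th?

3338

210·(4·210 − 3) = 175770 and 208·(4·208 − 3) = 172432.
Difference: 175770 − 172432 = 3338.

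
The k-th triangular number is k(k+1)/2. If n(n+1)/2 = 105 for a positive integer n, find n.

14

Set n(n+1)/2 = 105, giving n² + n − 210 = 0.
So n = (-1 + 29) / 2 = 28/2 = 14.
Check: 14·15/2 = 105. ✓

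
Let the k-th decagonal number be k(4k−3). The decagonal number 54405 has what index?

Set n(4n−3) = 54405, giving 4n² − 3n − 54405 = 0.
The discriminant is 9 + 16·54405 = 870489, and √870489 = 933.
So n = (3 + 933) / 8 = 936/8 = 117.
Check: 117·(4·117 − 3) = 54405. ✓

117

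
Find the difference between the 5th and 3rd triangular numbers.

9

5·6/2 = 15 and 3·4/2 = 6.
Difference: 15 − 6 = 9.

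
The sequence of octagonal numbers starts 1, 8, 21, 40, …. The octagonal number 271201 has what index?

301

Set n(3n−2) = 271201, giving 3n² − 2n − 271201 = 0.
The discriminant is 4 + 12·271201 = 3254416, and √3254416 = 1804.
So n = (2 + 1804) / 6 = 1806/6 = 301.
Check: 301·(3·301 − 2) = 271201. ✓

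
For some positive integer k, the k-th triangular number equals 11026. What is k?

Set n(n+1)/2 = 11026, giving n² + n − 22052 = 0.
The discriminant is 1 + 8·11026 = 88209, and √88209 = 297.
So n = (-1 + 297) / 2 = 296/2 = 148.

148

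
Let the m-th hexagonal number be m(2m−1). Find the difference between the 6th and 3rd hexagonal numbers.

51

6·(2·6 − 1) = 66 and 3·(2·3 − 1) = 15.
Difference: 66 − 15 = 51.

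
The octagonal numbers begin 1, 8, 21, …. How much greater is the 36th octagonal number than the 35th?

Consecutive octagonal numbers differ by 6n − 5: here 6·36 − 5 = 211.

211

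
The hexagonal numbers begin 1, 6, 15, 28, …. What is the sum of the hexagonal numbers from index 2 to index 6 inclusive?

Σ i(2i−1) = 2Σi² − Σi over i = 2..6.
Σi = 21 − 1 = 20 and Σi² = 91 − 1 = 90.
2·90 − 1·20 = 160.

160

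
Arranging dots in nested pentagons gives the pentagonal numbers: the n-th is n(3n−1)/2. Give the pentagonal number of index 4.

22

4·(3·4 − 1)/2 = 4·11/2 = 22.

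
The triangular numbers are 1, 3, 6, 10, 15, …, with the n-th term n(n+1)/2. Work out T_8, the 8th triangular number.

The 8th triangular number is n(n+1)/2 with n = 8.
8·9/2 = 72/2 = 36.

36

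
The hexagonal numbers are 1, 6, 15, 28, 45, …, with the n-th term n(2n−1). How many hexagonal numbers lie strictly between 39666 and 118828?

102

The n-th hexagonal number is n(2n−1).
Smallest index with value > 39666: n = 142 (giving 40186).
Largest index with value < 118828: n = 243 (giving 117855).
Indices 142 through 243: 102 terms.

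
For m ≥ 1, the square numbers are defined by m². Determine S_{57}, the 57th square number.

3249

The 57th square number is n² with n = 57.
57² = 3249.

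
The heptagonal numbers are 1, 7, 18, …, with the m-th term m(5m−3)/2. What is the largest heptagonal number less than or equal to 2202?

Solve n(5n−3)/2 ≤ 2202 for integer n.
n = 29 gives 2059 ≤ 2202, while n = 30 gives 2205 > 2202; so the answer is 2059.

2059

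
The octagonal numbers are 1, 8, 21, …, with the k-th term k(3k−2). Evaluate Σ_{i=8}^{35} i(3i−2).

43106

Σ i(3i−2) = 3Σi² − 2Σi over i = 8..35.
Σi = 630 − 28 = 602 and Σi² = 14910 − 140 = 14770.
3·14770 − 2·602 = 43106.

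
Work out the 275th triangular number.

275·276/2 = 75900/2 = 37950.

37950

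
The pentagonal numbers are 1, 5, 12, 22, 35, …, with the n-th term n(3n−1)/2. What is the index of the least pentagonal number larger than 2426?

41

Solve n(3n−1)/2 > 2426 for integer n.
The largest n with value ≤ 2426 is 40 (since 2380 ≤ 2426 < 2501), so the first above is n = 41, value 2501.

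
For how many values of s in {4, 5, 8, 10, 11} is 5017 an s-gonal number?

s = 4: P(4, 70) = 4900 and P(4, 71) = 5041; 5017 is not s-gonal.
s = 5: P(5, 58) = 5017. ✓
s = 8: P(8, 41) = 4961 and P(8, 42) = 5208; 5017 is not s-gonal.
s = 10: P(10, 35) = 4795 and P(10, 36) = 5076; 5017 is not s-gonal.
s = 11: P(11, 33) = 4785 and P(11, 34) = 5083; 5017 is not s-gonal.
Hits: s ∈ {5} → 1.

1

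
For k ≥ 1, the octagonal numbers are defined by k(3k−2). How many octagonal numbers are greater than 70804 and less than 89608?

The n-th octagonal number is n(3n−2).
Smallest index with value > 70804: n = 154 (giving 70840).
Largest index with value < 89608: n = 173 (giving 89441).
Indices 154 through 173: 20 terms.

20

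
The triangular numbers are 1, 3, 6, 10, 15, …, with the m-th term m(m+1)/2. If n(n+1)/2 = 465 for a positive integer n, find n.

Set n(n+1)/2 = 465, giving n² + n − 930 = 0.
The discriminant is 1 + 8·465 = 3721, and √3721 = 61.
So n = (-1 + 61) / 2 = 60/2 = 30.

30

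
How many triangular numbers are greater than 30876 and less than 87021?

The n-th triangular number is n(n+1)/2.
Smallest index with value > 30876: n = 249 (giving 31125).
Largest index with value < 87021: n = 416 (giving 86736).
Indices 249 through 416: 168 terms.

168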